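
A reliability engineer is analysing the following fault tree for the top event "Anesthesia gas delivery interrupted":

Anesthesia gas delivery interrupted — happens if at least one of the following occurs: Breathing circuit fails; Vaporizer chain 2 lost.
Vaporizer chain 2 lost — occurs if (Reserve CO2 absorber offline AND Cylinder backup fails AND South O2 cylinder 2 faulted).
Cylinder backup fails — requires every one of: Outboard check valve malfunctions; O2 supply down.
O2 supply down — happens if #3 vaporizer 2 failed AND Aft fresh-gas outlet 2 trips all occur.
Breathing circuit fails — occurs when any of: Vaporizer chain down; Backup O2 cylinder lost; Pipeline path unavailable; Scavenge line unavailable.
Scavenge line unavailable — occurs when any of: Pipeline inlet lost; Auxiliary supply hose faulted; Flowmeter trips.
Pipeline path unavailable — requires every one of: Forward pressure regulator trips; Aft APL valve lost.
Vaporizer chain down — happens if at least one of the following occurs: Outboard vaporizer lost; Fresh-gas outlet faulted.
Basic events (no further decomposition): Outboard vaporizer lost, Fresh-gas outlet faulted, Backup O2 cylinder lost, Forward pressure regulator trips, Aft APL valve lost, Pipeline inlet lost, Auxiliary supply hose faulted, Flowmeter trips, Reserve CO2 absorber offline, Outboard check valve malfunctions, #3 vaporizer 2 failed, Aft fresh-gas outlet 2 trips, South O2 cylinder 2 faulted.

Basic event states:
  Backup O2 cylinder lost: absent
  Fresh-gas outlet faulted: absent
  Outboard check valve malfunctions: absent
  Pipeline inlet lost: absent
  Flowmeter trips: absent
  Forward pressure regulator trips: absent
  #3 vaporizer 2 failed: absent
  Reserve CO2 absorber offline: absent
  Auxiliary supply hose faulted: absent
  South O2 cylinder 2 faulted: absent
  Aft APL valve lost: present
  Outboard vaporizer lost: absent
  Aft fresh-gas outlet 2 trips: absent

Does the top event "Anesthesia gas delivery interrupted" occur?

No

Vaporizer chain down [OR]: Outboard vaporizer lost=not, Fresh-gas outlet faulted=not → no input occurs → does not occur.
Pipeline path unavailable [AND]: Forward pressure regulator trips=not, Aft APL valve lost=occurs → not all inputs occur → does not occur.
Scavenge line unavailable [OR]: Pipeline inlet lost=not, Auxiliary supply hose faulted=not, Flowmeter trips=not → no input occurs → does not occur.
Breathing circuit fails [OR]: Vaporizer chain down=not, Backup O2 cylinder lost=not, Pipeline path unavailable=not, Scavenge line unavailable=not → no input occurs → does not occur.
O2 supply down [AND]: #3 vaporizer 2 failed=not, Aft fresh-gas outlet 2 trips=not → not all inputs occur → does not occur.
Cylinder backup fails [AND]: Outboard check valve malfunctions=not, O2 supply down=not → not all inputs occur → does not occur.
Vaporizer chain 2 lost [AND]: Reserve CO2 absorber offline=not, Cylinder backup fails=not, South O2 cylinder 2 faulted=not → not all inputs occur → does not occur.
Anesthesia gas delivery interrupted [OR]: Breathing circuit fails=not, Vaporizer chain 2 lost=not → no input occurs → does not occur.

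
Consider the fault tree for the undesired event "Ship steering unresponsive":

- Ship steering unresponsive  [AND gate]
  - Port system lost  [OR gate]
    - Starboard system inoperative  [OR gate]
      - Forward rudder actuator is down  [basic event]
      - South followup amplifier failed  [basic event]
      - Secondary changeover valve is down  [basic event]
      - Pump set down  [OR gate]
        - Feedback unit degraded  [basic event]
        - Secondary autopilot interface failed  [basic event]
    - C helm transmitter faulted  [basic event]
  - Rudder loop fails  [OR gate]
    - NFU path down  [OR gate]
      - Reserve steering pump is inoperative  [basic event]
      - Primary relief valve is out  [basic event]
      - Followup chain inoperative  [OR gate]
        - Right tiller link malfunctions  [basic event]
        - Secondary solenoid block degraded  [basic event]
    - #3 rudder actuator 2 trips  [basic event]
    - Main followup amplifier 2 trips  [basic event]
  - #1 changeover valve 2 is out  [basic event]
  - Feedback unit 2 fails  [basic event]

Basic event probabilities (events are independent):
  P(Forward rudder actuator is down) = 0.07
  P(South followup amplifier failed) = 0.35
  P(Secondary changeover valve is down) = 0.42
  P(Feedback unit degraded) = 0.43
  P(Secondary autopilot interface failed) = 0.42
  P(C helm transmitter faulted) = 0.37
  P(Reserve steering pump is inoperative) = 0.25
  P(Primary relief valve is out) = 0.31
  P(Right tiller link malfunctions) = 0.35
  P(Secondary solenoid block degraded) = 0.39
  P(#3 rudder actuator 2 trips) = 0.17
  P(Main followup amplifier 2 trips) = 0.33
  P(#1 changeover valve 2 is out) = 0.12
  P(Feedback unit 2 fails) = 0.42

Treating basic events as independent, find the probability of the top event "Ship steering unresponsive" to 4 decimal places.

P(Pump set down) [OR] = 1 − (1−0.43) × (1−0.42) = 0.669400
P(Starboard system inoperative) [OR] = 1 − (1−0.07) × (1−0.35) × (1−0.42) × (1−0.669400) = 0.884088
P(Port system lost) [OR] = 1 − (1−0.884088) × (1−0.37) = 0.926975
P(Followup chain inoperative) [OR] = 1 − (1−0.35) × (1−0.39) = 0.603500
P(NFU path down) [OR] = 1 − (1−0.25) × (1−0.31) × (1−0.603500) = 0.794811
P(Rudder loop fails) [OR] = 1 − (1−0.794811) × (1−0.17) × (1−0.33) = 0.885894
P(Ship steering unresponsive) [AND] = 0.926975 × 0.885894 × 0.12 × 0.42 = 0.041389
Rounded to 4 decimal places: P(Ship steering unresponsive) ≈ 0.0414.

0.0414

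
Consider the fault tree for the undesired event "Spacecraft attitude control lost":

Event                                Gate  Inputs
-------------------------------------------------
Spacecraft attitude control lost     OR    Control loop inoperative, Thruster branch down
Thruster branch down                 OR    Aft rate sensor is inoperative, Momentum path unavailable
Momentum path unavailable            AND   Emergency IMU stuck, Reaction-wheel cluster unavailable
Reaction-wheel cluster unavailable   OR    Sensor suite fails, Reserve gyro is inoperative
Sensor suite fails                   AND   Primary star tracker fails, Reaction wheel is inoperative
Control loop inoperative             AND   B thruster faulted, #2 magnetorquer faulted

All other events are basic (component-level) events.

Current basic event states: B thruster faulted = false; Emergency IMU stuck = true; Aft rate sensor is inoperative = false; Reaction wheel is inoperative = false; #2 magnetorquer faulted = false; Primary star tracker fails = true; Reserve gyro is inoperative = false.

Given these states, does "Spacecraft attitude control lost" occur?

Control loop inoperative [AND]: B thruster faulted=not, #2 magnetorquer faulted=not → not all inputs occur → does not occur.
Sensor suite fails [AND]: Primary star tracker fails=occurs, Reaction wheel is inoperative=not → not all inputs occur → does not occur.
Reaction-wheel cluster unavailable [OR]: Sensor suite fails=not, Reserve gyro is inoperative=not → no input occurs → does not occur.
Momentum path unavailable [AND]: Emergency IMU stuck=occurs, Reaction-wheel cluster unavailable=not → not all inputs occur → does not occur.
Thruster branch down [OR]: Aft rate sensor is inoperative=not, Momentum path unavailable=not → no input occurs → does not occur.
Spacecraft attitude control lost [OR]: Control loop inoperative=not, Thruster branch down=not → no input occurs → does not occur.

No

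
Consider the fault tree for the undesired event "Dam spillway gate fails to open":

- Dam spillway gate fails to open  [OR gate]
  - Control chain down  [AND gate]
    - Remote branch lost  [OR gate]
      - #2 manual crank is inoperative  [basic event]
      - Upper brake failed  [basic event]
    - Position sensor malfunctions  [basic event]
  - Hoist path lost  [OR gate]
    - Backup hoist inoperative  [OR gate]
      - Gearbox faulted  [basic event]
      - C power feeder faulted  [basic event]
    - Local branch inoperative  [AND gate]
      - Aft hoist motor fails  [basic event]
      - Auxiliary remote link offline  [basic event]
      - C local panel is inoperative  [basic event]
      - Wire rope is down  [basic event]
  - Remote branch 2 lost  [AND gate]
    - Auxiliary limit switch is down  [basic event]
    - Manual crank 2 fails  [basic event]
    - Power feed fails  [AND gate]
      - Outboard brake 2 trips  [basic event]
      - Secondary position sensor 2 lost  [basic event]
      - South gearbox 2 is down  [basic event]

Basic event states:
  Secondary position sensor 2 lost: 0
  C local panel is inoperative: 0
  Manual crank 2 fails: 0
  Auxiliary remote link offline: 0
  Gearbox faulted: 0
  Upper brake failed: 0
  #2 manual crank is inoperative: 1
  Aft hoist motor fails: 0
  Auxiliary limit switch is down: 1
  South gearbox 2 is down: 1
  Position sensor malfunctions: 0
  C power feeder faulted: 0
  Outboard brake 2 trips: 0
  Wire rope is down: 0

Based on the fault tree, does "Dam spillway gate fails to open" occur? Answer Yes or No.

Remote branch lost [OR]: #2 manual crank is inoperative=occurs, Upper brake failed=not → at least one input occurs → occurs.
Control chain down [AND]: Remote branch lost=occurs, Position sensor malfunctions=not → not all inputs occur → does not occur.
Backup hoist inoperative [OR]: Gearbox faulted=not, C power feeder faulted=not → no input occurs → does not occur.
Local branch inoperative [AND]: Aft hoist motor fails=not, Auxiliary remote link offline=not, C local panel is inoperative=not, Wire rope is down=not → not all inputs occur → does not occur.
Hoist path lost [OR]: Backup hoist inoperative=not, Local branch inoperative=not → no input occurs → does not occur.
Power feed fails [AND]: Outboard brake 2 trips=not, Secondary position sensor 2 lost=not, South gearbox 2 is down=occurs → not all inputs occur → does not occur.
Remote branch 2 lost [AND]: Auxiliary limit switch is down=occurs, Manual crank 2 fails=not, Power feed fails=not → not all inputs occur → does not occur.
Dam spillway gate fails to open [OR]: Control chain down=not, Hoist path lost=not, Remote branch 2 lost=not → no input occurs → does not occur.

No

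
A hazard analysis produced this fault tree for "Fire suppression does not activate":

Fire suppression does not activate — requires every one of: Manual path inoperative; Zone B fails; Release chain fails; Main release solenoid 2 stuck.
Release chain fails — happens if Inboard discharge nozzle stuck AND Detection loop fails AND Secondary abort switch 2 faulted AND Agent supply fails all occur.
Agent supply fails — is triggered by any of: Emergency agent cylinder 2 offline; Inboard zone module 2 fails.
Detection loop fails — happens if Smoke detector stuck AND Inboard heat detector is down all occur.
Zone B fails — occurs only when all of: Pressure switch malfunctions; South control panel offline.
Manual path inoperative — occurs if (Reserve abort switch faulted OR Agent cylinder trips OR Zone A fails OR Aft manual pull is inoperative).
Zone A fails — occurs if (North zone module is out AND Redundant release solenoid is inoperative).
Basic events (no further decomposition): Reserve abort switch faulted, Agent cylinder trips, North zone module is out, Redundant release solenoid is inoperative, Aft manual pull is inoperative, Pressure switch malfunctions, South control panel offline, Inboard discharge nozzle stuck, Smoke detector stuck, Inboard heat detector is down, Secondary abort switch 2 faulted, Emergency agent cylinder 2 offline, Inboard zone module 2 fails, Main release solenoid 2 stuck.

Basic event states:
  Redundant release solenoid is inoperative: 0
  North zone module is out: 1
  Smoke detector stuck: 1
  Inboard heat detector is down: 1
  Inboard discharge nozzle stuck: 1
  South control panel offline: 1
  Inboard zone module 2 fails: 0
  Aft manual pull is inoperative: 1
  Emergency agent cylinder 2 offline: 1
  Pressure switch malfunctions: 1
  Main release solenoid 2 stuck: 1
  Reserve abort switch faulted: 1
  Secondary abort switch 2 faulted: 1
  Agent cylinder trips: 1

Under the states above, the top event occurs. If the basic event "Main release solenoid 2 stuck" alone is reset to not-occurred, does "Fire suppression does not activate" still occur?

Counterfactual: set "Main release solenoid 2 stuck" to not occurred.
Zone A fails [AND]: North zone module is out=occurs, Redundant release solenoid is inoperative=not → not all inputs occur → does not occur.
Manual path inoperative [OR]: Reserve abort switch faulted=occurs, Agent cylinder trips=occurs, Zone A fails=not, Aft manual pull is inoperative=occurs → at least one input occurs → occurs.
Zone B fails [AND]: Pressure switch malfunctions=occurs, South control panel offline=occurs → all inputs occur → occurs.
Detection loop fails [AND]: Smoke detector stuck=occurs, Inboard heat detector is down=occurs → all inputs occur → occurs.
Agent supply fails [OR]: Emergency agent cylinder 2 offline=occurs, Inboard zone module 2 fails=not → at least one input occurs → occurs.
Release chain fails [AND]: Inboard discharge nozzle stuck=occurs, Detection loop fails=occurs, Secondary abort switch 2 faulted=occurs, Agent supply fails=occurs → all inputs occur → occurs.
Fire suppression does not activate [AND]: Manual path inoperative=occurs, Zone B fails=occurs, Release chain fails=occurs, Main release solenoid 2 stuck=not → not all inputs occur → does not occur.

No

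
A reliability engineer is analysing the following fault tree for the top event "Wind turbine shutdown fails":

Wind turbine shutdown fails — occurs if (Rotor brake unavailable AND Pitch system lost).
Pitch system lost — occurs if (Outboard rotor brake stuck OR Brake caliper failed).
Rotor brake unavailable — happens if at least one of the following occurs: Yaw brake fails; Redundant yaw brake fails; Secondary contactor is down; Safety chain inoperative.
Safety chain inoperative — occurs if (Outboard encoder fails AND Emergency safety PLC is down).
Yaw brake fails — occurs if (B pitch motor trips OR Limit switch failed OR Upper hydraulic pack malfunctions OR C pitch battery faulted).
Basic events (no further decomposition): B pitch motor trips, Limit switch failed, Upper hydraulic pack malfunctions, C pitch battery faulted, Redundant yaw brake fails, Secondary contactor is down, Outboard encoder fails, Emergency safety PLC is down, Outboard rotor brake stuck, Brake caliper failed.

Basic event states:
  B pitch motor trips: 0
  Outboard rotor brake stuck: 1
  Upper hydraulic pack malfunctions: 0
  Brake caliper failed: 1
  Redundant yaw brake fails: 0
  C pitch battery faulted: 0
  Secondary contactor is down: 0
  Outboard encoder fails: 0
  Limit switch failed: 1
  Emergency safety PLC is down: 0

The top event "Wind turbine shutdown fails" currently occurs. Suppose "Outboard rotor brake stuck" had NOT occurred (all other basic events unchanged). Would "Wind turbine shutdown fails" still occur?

Yes

Counterfactual: set "Outboard rotor brake stuck" to not occurred.
Yaw brake fails [OR]: B pitch motor trips=not, Limit switch failed=occurs, Upper hydraulic pack malfunctions=not, C pitch battery faulted=not → at least one input occurs → occurs.
Safety chain inoperative [AND]: Outboard encoder fails=not, Emergency safety PLC is down=not → not all inputs occur → does not occur.
Rotor brake unavailable [OR]: Yaw brake fails=occurs, Redundant yaw brake fails=not, Secondary contactor is down=not, Safety chain inoperative=not → at least one input occurs → occurs.
Pitch system lost [OR]: Outboard rotor brake stuck=not, Brake caliper failed=occurs → at least one input occurs → occurs.
Wind turbine shutdown fails [AND]: Rotor brake unavailable=occurs, Pitch system lost=occurs → all inputs occur → occurs.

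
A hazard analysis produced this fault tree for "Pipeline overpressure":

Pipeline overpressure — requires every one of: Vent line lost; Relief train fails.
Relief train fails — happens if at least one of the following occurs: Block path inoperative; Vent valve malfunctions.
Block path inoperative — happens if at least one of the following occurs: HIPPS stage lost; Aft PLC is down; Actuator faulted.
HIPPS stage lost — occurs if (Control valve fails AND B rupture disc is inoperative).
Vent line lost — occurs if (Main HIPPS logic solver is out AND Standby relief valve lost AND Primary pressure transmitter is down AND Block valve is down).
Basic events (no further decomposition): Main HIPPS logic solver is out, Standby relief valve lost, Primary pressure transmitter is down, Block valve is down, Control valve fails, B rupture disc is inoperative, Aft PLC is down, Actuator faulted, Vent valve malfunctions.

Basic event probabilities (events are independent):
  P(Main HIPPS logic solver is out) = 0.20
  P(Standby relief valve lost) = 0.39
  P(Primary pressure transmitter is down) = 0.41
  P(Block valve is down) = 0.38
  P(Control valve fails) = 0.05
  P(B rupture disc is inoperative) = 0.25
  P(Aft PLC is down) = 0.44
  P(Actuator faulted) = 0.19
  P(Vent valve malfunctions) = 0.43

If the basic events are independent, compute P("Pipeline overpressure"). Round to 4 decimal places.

P(Vent line lost) [AND] = 0.20 × 0.39 × 0.41 × 0.38 = 0.012152
P(HIPPS stage lost) [AND] = 0.05 × 0.25 = 0.012500
P(Block path inoperative) [OR] = 1 − (1−0.012500) × (1−0.44) × (1−0.19) = 0.552070
P(Relief train fails) [OR] = 1 − (1−0.552070) × (1−0.43) = 0.744680
P(Pipeline overpressure) [AND] = 0.012152 × 0.744680 = 0.009049
Rounded to 4 decimal places: P(Pipeline overpressure) ≈ 0.0090.

0.0090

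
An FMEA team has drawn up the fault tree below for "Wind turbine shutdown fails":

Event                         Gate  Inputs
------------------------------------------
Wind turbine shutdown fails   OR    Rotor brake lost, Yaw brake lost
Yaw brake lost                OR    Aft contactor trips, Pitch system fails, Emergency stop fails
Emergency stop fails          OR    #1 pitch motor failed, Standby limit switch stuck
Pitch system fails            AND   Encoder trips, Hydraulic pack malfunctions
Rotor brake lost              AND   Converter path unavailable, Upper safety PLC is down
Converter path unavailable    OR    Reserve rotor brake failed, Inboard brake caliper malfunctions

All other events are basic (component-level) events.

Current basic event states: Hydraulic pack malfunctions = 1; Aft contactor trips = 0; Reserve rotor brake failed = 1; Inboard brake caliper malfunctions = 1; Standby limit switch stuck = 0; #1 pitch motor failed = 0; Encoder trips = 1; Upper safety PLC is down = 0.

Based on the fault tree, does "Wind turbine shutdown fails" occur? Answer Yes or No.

Converter path unavailable [OR]: Reserve rotor brake failed=occurs, Inboard brake caliper malfunctions=occurs → at least one input occurs → occurs.
Rotor brake lost [AND]: Converter path unavailable=occurs, Upper safety PLC is down=not → not all inputs occur → does not occur.
Pitch system fails [AND]: Encoder trips=occurs, Hydraulic pack malfunctions=occurs → all inputs occur → occurs.
Emergency stop fails [OR]: #1 pitch motor failed=not, Standby limit switch stuck=not → no input occurs → does not occur.
Yaw brake lost [OR]: Aft contactor trips=not, Pitch system fails=occurs, Emergency stop fails=not → at least one input occurs → occurs.
Wind turbine shutdown fails [OR]: Rotor brake lost=not, Yaw brake lost=occurs → at least one input occurs → occurs.

Yes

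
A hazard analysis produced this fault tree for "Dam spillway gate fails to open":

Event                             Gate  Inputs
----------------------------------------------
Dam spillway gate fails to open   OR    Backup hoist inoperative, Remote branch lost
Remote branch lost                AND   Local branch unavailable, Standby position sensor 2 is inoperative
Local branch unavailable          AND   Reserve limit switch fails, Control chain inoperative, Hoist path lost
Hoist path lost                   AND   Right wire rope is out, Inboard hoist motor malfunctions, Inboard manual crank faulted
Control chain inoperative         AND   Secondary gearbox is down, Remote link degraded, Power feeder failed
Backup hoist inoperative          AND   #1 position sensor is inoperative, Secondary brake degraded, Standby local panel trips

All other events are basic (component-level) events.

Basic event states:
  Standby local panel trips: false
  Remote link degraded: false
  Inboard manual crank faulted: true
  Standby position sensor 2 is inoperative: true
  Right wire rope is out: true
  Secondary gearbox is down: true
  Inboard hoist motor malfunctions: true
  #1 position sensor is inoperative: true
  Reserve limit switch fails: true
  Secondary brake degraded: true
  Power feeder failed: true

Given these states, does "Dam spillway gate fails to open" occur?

Backup hoist inoperative [AND]: #1 position sensor is inoperative=occurs, Secondary brake degraded=occurs, Standby local panel trips=not → not all inputs occur → does not occur.
Control chain inoperative [AND]: Secondary gearbox is down=occurs, Remote link degraded=not, Power feeder failed=occurs → not all inputs occur → does not occur.
Hoist path lost [AND]: Right wire rope is out=occurs, Inboard hoist motor malfunctions=occurs, Inboard manual crank faulted=occurs → all inputs occur → occurs.
Local branch unavailable [AND]: Reserve limit switch fails=occurs, Control chain inoperative=not, Hoist path lost=occurs → not all inputs occur → does not occur.
Remote branch lost [AND]: Local branch unavailable=not, Standby position sensor 2 is inoperative=occurs → not all inputs occur → does not occur.
Dam spillway gate fails to open [OR]: Backup hoist inoperative=not, Remote branch lost=not → no input occurs → does not occur.

No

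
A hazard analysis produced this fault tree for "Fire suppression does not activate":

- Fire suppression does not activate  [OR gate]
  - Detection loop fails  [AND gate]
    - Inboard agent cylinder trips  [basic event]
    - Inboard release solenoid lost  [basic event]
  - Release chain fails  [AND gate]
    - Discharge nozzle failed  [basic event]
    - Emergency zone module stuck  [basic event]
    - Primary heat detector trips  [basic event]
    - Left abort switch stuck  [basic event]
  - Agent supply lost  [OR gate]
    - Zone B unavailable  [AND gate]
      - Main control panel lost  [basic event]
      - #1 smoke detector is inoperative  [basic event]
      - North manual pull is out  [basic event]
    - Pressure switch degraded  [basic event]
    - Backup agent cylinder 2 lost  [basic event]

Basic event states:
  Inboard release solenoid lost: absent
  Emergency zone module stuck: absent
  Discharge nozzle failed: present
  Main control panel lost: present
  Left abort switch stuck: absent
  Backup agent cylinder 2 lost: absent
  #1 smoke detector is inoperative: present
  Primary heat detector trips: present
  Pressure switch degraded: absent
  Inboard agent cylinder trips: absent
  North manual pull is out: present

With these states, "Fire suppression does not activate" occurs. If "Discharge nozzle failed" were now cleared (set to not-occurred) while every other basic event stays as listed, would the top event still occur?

Yes

Counterfactual: set "Discharge nozzle failed" to not occurred.
Detection loop fails [AND]: Inboard agent cylinder trips=not, Inboard release solenoid lost=not → not all inputs occur → does not occur.
Release chain fails [AND]: Discharge nozzle failed=not, Emergency zone module stuck=not, Primary heat detector trips=occurs, Left abort switch stuck=not → not all inputs occur → does not occur.
Zone B unavailable [AND]: Main control panel lost=occurs, #1 smoke detector is inoperative=occurs, North manual pull is out=occurs → all inputs occur → occurs.
Agent supply lost [OR]: Zone B unavailable=occurs, Pressure switch degraded=not, Backup agent cylinder 2 lost=not → at least one input occurs → occurs.
Fire suppression does not activate [OR]: Detection loop fails=not, Release chain fails=not, Agent supply lost=occurs → at least one input occurs → occurs.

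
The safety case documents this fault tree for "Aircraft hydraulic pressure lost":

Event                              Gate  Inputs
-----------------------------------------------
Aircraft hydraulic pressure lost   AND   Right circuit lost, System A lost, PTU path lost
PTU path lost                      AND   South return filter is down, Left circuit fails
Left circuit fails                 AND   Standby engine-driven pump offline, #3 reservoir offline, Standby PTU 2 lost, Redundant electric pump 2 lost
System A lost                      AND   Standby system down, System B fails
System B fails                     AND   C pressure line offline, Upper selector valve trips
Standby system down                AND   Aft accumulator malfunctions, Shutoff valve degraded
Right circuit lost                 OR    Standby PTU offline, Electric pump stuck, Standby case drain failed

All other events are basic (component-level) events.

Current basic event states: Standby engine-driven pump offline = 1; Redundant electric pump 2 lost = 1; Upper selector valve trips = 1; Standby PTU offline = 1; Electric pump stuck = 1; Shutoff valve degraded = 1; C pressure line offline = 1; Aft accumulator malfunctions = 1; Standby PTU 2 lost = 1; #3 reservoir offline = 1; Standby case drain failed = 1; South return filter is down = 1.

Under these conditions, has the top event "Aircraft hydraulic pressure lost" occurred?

Yes

Right circuit lost [OR]: Standby PTU offline=occurs, Electric pump stuck=occurs, Standby case drain failed=occurs → at least one input occurs → occurs.
Standby system down [AND]: Aft accumulator malfunctions=occurs, Shutoff valve degraded=occurs → all inputs occur → occurs.
System B fails [AND]: C pressure line offline=occurs, Upper selector valve trips=occurs → all inputs occur → occurs.
System A lost [AND]: Standby system down=occurs, System B fails=occurs → all inputs occur → occurs.
Left circuit fails [AND]: Standby engine-driven pump offline=occurs, #3 reservoir offline=occurs, Standby PTU 2 lost=occurs, Redundant electric pump 2 lost=occurs → all inputs occur → occurs.
PTU path lost [AND]: South return filter is down=occurs, Left circuit fails=occurs → all inputs occur → occurs.
Aircraft hydraulic pressure lost [AND]: Right circuit lost=occurs, System A lost=occurs, PTU path lost=occurs → all inputs occur → occurs.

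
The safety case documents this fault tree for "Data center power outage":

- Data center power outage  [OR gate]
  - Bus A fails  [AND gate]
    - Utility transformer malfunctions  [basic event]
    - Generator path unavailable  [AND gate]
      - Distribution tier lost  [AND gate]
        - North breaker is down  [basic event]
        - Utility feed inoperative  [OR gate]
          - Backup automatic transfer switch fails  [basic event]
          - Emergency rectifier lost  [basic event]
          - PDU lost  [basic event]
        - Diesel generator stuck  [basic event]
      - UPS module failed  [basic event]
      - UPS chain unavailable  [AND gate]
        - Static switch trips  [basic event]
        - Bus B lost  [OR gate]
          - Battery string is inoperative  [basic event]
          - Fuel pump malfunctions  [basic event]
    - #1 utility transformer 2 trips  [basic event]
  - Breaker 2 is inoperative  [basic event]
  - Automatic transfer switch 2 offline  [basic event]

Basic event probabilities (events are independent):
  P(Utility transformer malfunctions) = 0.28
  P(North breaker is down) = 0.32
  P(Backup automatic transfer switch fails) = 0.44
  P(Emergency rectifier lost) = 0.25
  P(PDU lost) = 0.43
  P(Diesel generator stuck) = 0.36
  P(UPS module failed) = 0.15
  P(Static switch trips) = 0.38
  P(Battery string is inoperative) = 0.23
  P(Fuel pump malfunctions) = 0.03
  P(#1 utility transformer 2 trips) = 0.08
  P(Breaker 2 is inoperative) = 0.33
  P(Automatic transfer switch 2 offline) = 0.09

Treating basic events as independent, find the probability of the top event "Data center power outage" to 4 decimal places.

P(Utility feed inoperative) [OR] = 1 − (1−0.44) × (1−0.25) × (1−0.43) = 0.760600
P(Distribution tier lost) [AND] = 0.32 × 0.760600 × 0.36 = 0.087621
P(Bus B lost) [OR] = 1 − (1−0.23) × (1−0.03) = 0.253100
P(UPS chain unavailable) [AND] = 0.38 × 0.253100 = 0.096178
P(Generator path unavailable) [AND] = 0.087621 × 0.15 × 0.096178 = 0.001264
P(Bus A fails) [AND] = 0.28 × 0.001264 × 0.08 = 0.000028
P(Data center power outage) [OR] = 1 − (1−0.000028) × (1−0.33) × (1−0.09) = 0.390317
Rounded to 4 decimal places: P(Data center power outage) ≈ 0.3903.

0.3903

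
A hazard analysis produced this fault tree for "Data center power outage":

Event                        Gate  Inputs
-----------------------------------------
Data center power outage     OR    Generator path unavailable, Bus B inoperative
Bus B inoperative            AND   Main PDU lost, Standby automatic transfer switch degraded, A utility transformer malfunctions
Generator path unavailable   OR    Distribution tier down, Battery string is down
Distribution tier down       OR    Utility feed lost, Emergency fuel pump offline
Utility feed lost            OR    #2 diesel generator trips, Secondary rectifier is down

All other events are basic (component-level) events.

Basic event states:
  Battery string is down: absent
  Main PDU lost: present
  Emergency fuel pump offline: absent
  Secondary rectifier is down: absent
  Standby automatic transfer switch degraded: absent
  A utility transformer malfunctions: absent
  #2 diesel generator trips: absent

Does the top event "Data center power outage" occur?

Utility feed lost [OR]: #2 diesel generator trips=not, Secondary rectifier is down=not → no input occurs → does not occur.
Distribution tier down [OR]: Utility feed lost=not, Emergency fuel pump offline=not → no input occurs → does not occur.
Generator path unavailable [OR]: Distribution tier down=not, Battery string is down=not → no input occurs → does not occur.
Bus B inoperative [AND]: Main PDU lost=occurs, Standby automatic transfer switch degraded=not, A utility transformer malfunctions=not → not all inputs occur → does not occur.
Data center power outage [OR]: Generator path unavailable=not, Bus B inoperative=not → no input occurs → does not occur.

No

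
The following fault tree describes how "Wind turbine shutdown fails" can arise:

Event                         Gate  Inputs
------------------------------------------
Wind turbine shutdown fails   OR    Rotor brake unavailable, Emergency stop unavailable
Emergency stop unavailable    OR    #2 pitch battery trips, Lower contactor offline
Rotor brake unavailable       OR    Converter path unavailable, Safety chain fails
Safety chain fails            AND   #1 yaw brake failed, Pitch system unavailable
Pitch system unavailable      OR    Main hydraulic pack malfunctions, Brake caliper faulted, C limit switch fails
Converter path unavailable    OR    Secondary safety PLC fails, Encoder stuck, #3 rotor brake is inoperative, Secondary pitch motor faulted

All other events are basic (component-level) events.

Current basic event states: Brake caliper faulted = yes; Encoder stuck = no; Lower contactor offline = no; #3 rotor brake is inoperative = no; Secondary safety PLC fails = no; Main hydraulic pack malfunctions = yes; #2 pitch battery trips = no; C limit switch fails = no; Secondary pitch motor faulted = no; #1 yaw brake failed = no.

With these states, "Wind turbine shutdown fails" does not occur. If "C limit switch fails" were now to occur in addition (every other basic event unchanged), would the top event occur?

Counterfactual: set "C limit switch fails" to occurred.
Converter path unavailable [OR]: Secondary safety PLC fails=not, Encoder stuck=not, #3 rotor brake is inoperative=not, Secondary pitch motor faulted=not → no input occurs → does not occur.
Pitch system unavailable [OR]: Main hydraulic pack malfunctions=occurs, Brake caliper faulted=occurs, C limit switch fails=occurs → at least one input occurs → occurs.
Safety chain fails [AND]: #1 yaw brake failed=not, Pitch system unavailable=occurs → not all inputs occur → does not occur.
Rotor brake unavailable [OR]: Converter path unavailable=not, Safety chain fails=not → no input occurs → does not occur.
Emergency stop unavailable [OR]: #2 pitch battery trips=not, Lower contactor offline=not → no input occurs → does not occur.
Wind turbine shutdown fails [OR]: Rotor brake unavailable=not, Emergency stop unavailable=not → no input occurs → does not occur.

No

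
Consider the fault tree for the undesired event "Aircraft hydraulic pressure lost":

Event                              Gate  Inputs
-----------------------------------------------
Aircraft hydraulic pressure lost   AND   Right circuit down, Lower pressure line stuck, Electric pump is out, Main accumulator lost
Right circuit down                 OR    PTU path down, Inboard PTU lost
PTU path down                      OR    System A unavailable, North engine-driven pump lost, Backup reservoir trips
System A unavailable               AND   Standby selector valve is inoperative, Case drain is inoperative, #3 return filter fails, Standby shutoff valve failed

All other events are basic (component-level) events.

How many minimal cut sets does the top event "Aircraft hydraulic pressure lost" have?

4

System A unavailable [AND]: one cut set from each child combined → 1 × 1 × 1 × 1 = 1 cut set(s).
PTU path down [OR]: union of children's cut sets → 3 cut set(s).
Right circuit down [OR]: union of children's cut sets → 4 cut set(s).
Aircraft hydraulic pressure lost [AND]: one cut set from each child combined → 4 × 1 × 1 × 1 = 4 cut set(s).
Minimal cut sets: {#3 return filter fails, Case drain is inoperative, Electric pump is out, Lower pressure line stuck, Main accumulator lost, Standby selector valve is inoperative, Standby shutoff valve failed}; {Electric pump is out, Lower pressure line stuck, Main accumulator lost, North engine-driven pump lost}; {Backup reservoir trips, Electric pump is out, Lower pressure line stuck, Main accumulator lost}; {Electric pump is out, Inboard PTU lost, Lower pressure line stuck, Main accumulator lost}.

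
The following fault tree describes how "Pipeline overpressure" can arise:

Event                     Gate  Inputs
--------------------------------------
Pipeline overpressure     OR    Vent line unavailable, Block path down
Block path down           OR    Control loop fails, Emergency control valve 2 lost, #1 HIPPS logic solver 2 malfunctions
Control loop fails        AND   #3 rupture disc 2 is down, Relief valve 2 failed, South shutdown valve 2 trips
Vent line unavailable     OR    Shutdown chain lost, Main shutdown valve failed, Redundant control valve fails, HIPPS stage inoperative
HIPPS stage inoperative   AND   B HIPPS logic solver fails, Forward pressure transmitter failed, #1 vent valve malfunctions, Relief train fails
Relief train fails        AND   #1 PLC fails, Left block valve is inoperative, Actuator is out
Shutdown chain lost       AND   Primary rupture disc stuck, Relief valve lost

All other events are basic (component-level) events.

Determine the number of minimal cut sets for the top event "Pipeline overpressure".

7

Shutdown chain lost [AND]: one cut set from each child combined → 1 × 1 = 1 cut set(s).
Relief train fails [AND]: one cut set from each child combined → 1 × 1 × 1 = 1 cut set(s).
HIPPS stage inoperative [AND]: one cut set from each child combined → 1 × 1 × 1 × 1 = 1 cut set(s).
Vent line unavailable [OR]: union of children's cut sets → 4 cut set(s).
Control loop fails [AND]: one cut set from each child combined → 1 × 1 × 1 = 1 cut set(s).
Block path down [OR]: union of children's cut sets → 3 cut set(s).
Pipeline overpressure [OR]: union of children's cut sets → 7 cut set(s).
Minimal cut sets: {Primary rupture disc stuck, Relief valve lost}; {Main shutdown valve failed}; {Redundant control valve fails}; {#1 PLC fails, #1 vent valve malfunctions, Actuator is out, B HIPPS logic solver fails, Forward pressure transmitter failed, Left block valve is inoperative}; {#3 rupture disc 2 is down, Relief valve 2 failed, South shutdown valve 2 trips}; {Emergency control valve 2 lost}; {#1 HIPPS logic solver 2 malfunctions}.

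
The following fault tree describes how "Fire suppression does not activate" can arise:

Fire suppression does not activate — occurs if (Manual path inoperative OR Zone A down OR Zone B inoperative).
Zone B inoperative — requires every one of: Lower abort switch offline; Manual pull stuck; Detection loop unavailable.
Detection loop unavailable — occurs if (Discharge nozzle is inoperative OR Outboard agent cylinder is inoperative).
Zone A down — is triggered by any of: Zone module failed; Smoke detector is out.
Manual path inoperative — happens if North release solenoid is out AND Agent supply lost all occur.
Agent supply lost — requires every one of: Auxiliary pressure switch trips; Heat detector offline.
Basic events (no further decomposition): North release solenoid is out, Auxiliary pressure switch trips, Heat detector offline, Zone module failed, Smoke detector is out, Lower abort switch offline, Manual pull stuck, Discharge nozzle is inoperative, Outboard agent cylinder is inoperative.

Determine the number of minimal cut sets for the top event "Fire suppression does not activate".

Agent supply lost [AND]: one cut set from each child combined → 1 × 1 = 1 cut set(s).
Manual path inoperative [AND]: one cut set from each child combined → 1 × 1 = 1 cut set(s).
Zone A down [OR]: union of children's cut sets → 2 cut set(s).
Detection loop unavailable [OR]: union of children's cut sets → 2 cut set(s).
Zone B inoperative [AND]: one cut set from each child combined → 1 × 1 × 2 = 2 cut set(s).
Fire suppression does not activate [OR]: union of children's cut sets → 5 cut set(s).
Minimal cut sets: {Auxiliary pressure switch trips, Heat detector offline, North release solenoid is out}; {Zone module failed}; {Smoke detector is out}; {Discharge nozzle is inoperative, Lower abort switch offline, Manual pull stuck}; {Lower abort switch offline, Manual pull stuck, Outboard agent cylinder is inoperative}.

5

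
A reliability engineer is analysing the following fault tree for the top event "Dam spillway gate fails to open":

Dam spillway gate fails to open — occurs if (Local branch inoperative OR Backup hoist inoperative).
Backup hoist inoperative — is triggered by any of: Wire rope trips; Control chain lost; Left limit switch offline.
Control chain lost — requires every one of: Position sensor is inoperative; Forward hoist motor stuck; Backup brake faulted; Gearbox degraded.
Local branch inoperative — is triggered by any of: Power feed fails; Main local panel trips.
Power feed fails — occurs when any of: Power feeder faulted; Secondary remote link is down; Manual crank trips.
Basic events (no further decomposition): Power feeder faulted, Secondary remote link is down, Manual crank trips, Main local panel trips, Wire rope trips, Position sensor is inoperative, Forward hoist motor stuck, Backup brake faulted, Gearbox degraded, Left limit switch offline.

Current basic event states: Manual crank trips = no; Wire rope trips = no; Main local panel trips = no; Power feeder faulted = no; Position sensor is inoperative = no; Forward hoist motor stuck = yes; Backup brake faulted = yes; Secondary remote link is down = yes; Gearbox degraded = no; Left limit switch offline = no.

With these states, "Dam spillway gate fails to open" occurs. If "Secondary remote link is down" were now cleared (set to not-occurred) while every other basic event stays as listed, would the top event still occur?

No

Counterfactual: set "Secondary remote link is down" to not occurred.
Power feed fails [OR]: Power feeder faulted=not, Secondary remote link is down=not, Manual crank trips=not → no input occurs → does not occur.
Local branch inoperative [OR]: Power feed fails=not, Main local panel trips=not → no input occurs → does not occur.
Control chain lost [AND]: Position sensor is inoperative=not, Forward hoist motor stuck=occurs, Backup brake faulted=occurs, Gearbox degraded=not → not all inputs occur → does not occur.
Backup hoist inoperative [OR]: Wire rope trips=not, Control chain lost=not, Left limit switch offline=not → no input occurs → does not occur.
Dam spillway gate fails to open [OR]: Local branch inoperative=not, Backup hoist inoperative=not → no input occurs → does not occur.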